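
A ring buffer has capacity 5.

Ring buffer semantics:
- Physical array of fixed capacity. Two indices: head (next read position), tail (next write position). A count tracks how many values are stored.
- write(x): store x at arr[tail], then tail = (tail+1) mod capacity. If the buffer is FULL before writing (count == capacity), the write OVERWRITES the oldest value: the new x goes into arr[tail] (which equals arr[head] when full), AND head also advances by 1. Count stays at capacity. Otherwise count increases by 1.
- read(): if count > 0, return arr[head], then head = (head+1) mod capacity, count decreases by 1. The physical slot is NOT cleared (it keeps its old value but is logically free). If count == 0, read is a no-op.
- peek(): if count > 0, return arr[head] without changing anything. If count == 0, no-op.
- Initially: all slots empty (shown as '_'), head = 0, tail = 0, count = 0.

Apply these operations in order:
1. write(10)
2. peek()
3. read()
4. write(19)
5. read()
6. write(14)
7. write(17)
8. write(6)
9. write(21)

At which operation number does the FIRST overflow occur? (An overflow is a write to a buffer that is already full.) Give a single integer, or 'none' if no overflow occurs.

After op 1 (write(10)): arr=[10 _ _ _ _] head=0 tail=1 count=1
After op 2 (peek()): arr=[10 _ _ _ _] head=0 tail=1 count=1
After op 3 (read()): arr=[10 _ _ _ _] head=1 tail=1 count=0
After op 4 (write(19)): arr=[10 19 _ _ _] head=1 tail=2 count=1
After op 5 (read()): arr=[10 19 _ _ _] head=2 tail=2 count=0
After op 6 (write(14)): arr=[10 19 14 _ _] head=2 tail=3 count=1
After op 7 (write(17)): arr=[10 19 14 17 _] head=2 tail=4 count=2
After op 8 (write(6)): arr=[10 19 14 17 6] head=2 tail=0 count=3
After op 9 (write(21)): arr=[21 19 14 17 6] head=2 tail=1 count=4

Answer: none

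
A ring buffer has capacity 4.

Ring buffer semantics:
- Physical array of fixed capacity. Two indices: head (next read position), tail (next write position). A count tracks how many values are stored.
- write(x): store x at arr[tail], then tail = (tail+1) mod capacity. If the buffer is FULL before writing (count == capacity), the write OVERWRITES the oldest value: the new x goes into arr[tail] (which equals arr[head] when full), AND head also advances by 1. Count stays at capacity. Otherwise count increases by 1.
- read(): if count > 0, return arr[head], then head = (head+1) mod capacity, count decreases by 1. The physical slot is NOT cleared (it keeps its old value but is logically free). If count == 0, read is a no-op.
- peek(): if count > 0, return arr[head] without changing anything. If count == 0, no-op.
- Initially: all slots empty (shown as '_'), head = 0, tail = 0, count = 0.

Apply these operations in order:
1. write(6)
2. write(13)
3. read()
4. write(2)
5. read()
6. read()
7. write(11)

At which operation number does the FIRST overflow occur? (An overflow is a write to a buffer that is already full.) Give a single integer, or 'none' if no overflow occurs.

Answer: none

Derivation:
After op 1 (write(6)): arr=[6 _ _ _] head=0 tail=1 count=1
After op 2 (write(13)): arr=[6 13 _ _] head=0 tail=2 count=2
After op 3 (read()): arr=[6 13 _ _] head=1 tail=2 count=1
After op 4 (write(2)): arr=[6 13 2 _] head=1 tail=3 count=2
After op 5 (read()): arr=[6 13 2 _] head=2 tail=3 count=1
After op 6 (read()): arr=[6 13 2 _] head=3 tail=3 count=0
After op 7 (write(11)): arr=[6 13 2 11] head=3 tail=0 count=1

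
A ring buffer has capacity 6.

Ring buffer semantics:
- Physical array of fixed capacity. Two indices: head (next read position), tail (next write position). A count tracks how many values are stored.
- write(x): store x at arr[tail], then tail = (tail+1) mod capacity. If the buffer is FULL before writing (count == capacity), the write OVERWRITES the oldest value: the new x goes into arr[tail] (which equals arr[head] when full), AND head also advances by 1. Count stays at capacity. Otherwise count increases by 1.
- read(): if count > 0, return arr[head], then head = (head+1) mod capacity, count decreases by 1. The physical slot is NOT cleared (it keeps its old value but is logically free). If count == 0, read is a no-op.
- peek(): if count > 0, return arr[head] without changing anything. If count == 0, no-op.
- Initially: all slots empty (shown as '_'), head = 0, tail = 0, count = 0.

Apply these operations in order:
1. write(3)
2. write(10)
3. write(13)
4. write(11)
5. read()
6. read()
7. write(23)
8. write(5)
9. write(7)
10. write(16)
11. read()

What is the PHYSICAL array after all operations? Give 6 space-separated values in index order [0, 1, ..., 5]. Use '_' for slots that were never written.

Answer: 7 16 13 11 23 5

Derivation:
After op 1 (write(3)): arr=[3 _ _ _ _ _] head=0 tail=1 count=1
After op 2 (write(10)): arr=[3 10 _ _ _ _] head=0 tail=2 count=2
After op 3 (write(13)): arr=[3 10 13 _ _ _] head=0 tail=3 count=3
After op 4 (write(11)): arr=[3 10 13 11 _ _] head=0 tail=4 count=4
After op 5 (read()): arr=[3 10 13 11 _ _] head=1 tail=4 count=3
After op 6 (read()): arr=[3 10 13 11 _ _] head=2 tail=4 count=2
After op 7 (write(23)): arr=[3 10 13 11 23 _] head=2 tail=5 count=3
After op 8 (write(5)): arr=[3 10 13 11 23 5] head=2 tail=0 count=4
After op 9 (write(7)): arr=[7 10 13 11 23 5] head=2 tail=1 count=5
After op 10 (write(16)): arr=[7 16 13 11 23 5] head=2 tail=2 count=6
After op 11 (read()): arr=[7 16 13 11 23 5] head=3 tail=2 count=5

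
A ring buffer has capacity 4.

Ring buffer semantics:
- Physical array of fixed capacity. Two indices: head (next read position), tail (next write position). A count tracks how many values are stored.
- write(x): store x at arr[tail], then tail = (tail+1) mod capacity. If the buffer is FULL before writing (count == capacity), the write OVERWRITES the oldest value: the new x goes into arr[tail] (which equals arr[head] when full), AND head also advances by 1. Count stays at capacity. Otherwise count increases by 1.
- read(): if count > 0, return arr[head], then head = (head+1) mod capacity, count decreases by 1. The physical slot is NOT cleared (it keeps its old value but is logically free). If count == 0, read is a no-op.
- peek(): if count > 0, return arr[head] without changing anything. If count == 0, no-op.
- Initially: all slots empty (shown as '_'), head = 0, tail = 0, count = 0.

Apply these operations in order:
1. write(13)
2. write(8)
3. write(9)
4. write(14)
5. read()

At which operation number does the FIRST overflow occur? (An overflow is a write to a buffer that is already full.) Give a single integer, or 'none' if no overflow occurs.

After op 1 (write(13)): arr=[13 _ _ _] head=0 tail=1 count=1
After op 2 (write(8)): arr=[13 8 _ _] head=0 tail=2 count=2
After op 3 (write(9)): arr=[13 8 9 _] head=0 tail=3 count=3
After op 4 (write(14)): arr=[13 8 9 14] head=0 tail=0 count=4
After op 5 (read()): arr=[13 8 9 14] head=1 tail=0 count=3

Answer: none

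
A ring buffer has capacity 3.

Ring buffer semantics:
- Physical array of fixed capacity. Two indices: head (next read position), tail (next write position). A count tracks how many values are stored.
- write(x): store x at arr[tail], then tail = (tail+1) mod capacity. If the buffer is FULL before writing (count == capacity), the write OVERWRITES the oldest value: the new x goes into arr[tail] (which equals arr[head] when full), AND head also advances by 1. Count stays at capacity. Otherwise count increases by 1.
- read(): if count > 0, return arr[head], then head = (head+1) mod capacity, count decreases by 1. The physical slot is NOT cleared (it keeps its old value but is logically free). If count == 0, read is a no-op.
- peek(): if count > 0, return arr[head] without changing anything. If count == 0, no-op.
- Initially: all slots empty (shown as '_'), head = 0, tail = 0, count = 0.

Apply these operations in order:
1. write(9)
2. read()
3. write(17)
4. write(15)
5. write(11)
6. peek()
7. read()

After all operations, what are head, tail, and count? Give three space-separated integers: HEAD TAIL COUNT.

Answer: 2 1 2

Derivation:
After op 1 (write(9)): arr=[9 _ _] head=0 tail=1 count=1
After op 2 (read()): arr=[9 _ _] head=1 tail=1 count=0
After op 3 (write(17)): arr=[9 17 _] head=1 tail=2 count=1
After op 4 (write(15)): arr=[9 17 15] head=1 tail=0 count=2
After op 5 (write(11)): arr=[11 17 15] head=1 tail=1 count=3
After op 6 (peek()): arr=[11 17 15] head=1 tail=1 count=3
After op 7 (read()): arr=[11 17 15] head=2 tail=1 count=2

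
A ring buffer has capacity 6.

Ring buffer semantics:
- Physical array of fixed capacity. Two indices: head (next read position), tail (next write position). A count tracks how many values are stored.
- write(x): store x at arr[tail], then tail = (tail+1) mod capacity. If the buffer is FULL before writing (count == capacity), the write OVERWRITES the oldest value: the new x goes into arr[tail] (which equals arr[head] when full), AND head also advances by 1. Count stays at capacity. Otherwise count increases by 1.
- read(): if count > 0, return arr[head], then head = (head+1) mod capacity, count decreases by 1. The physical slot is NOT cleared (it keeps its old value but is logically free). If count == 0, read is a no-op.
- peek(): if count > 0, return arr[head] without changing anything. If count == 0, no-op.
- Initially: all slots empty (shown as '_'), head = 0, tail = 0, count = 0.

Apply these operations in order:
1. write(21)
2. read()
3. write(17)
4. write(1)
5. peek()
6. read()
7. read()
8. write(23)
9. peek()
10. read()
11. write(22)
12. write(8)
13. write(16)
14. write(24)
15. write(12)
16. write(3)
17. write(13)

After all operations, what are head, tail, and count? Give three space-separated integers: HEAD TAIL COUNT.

After op 1 (write(21)): arr=[21 _ _ _ _ _] head=0 tail=1 count=1
After op 2 (read()): arr=[21 _ _ _ _ _] head=1 tail=1 count=0
After op 3 (write(17)): arr=[21 17 _ _ _ _] head=1 tail=2 count=1
After op 4 (write(1)): arr=[21 17 1 _ _ _] head=1 tail=3 count=2
After op 5 (peek()): arr=[21 17 1 _ _ _] head=1 tail=3 count=2
After op 6 (read()): arr=[21 17 1 _ _ _] head=2 tail=3 count=1
After op 7 (read()): arr=[21 17 1 _ _ _] head=3 tail=3 count=0
After op 8 (write(23)): arr=[21 17 1 23 _ _] head=3 tail=4 count=1
After op 9 (peek()): arr=[21 17 1 23 _ _] head=3 tail=4 count=1
After op 10 (read()): arr=[21 17 1 23 _ _] head=4 tail=4 count=0
After op 11 (write(22)): arr=[21 17 1 23 22 _] head=4 tail=5 count=1
After op 12 (write(8)): arr=[21 17 1 23 22 8] head=4 tail=0 count=2
After op 13 (write(16)): arr=[16 17 1 23 22 8] head=4 tail=1 count=3
After op 14 (write(24)): arr=[16 24 1 23 22 8] head=4 tail=2 count=4
After op 15 (write(12)): arr=[16 24 12 23 22 8] head=4 tail=3 count=5
After op 16 (write(3)): arr=[16 24 12 3 22 8] head=4 tail=4 count=6
After op 17 (write(13)): arr=[16 24 12 3 13 8] head=5 tail=5 count=6

Answer: 5 5 6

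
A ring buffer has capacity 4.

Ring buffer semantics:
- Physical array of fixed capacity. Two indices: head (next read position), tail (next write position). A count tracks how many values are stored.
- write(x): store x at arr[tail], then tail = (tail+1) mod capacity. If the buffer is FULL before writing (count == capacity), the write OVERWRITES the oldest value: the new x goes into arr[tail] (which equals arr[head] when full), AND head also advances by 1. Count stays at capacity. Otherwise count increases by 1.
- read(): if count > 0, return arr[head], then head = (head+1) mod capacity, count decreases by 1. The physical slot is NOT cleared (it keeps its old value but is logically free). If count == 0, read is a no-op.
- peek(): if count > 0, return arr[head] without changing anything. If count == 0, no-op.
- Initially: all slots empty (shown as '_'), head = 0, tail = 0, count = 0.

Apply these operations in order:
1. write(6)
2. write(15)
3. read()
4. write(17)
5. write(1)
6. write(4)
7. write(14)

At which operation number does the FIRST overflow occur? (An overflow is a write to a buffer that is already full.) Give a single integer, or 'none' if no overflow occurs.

After op 1 (write(6)): arr=[6 _ _ _] head=0 tail=1 count=1
After op 2 (write(15)): arr=[6 15 _ _] head=0 tail=2 count=2
After op 3 (read()): arr=[6 15 _ _] head=1 tail=2 count=1
After op 4 (write(17)): arr=[6 15 17 _] head=1 tail=3 count=2
After op 5 (write(1)): arr=[6 15 17 1] head=1 tail=0 count=3
After op 6 (write(4)): arr=[4 15 17 1] head=1 tail=1 count=4
After op 7 (write(14)): arr=[4 14 17 1] head=2 tail=2 count=4

Answer: 7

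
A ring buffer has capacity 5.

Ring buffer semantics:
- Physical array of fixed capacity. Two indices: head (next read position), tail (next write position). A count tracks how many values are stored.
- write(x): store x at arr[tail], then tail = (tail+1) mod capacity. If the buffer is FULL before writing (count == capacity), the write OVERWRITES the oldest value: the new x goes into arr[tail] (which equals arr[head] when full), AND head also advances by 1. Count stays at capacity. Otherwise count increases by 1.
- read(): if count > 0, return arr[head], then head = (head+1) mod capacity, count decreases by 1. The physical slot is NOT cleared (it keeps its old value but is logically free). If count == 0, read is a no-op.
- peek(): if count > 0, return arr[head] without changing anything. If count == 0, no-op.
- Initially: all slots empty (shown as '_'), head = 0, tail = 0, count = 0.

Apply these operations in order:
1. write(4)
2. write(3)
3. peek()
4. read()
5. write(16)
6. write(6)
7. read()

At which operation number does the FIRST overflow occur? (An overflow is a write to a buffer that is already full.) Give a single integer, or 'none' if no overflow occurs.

Answer: none

Derivation:
After op 1 (write(4)): arr=[4 _ _ _ _] head=0 tail=1 count=1
After op 2 (write(3)): arr=[4 3 _ _ _] head=0 tail=2 count=2
After op 3 (peek()): arr=[4 3 _ _ _] head=0 tail=2 count=2
After op 4 (read()): arr=[4 3 _ _ _] head=1 tail=2 count=1
After op 5 (write(16)): arr=[4 3 16 _ _] head=1 tail=3 count=2
After op 6 (write(6)): arr=[4 3 16 6 _] head=1 tail=4 count=3
After op 7 (read()): arr=[4 3 16 6 _] head=2 tail=4 count=2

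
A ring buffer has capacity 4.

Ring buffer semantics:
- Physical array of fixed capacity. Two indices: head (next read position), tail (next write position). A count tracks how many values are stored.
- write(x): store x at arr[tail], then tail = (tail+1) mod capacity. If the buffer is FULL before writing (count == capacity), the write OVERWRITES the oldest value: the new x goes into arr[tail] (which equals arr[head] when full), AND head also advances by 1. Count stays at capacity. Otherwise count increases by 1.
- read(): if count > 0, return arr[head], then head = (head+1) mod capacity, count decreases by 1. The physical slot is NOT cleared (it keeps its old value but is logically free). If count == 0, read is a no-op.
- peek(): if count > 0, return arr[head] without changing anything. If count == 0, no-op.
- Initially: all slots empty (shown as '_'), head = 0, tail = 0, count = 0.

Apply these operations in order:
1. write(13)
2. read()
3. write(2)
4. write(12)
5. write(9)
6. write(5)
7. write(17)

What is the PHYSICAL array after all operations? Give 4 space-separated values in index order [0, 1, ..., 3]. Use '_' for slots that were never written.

Answer: 5 17 12 9

Derivation:
After op 1 (write(13)): arr=[13 _ _ _] head=0 tail=1 count=1
After op 2 (read()): arr=[13 _ _ _] head=1 tail=1 count=0
After op 3 (write(2)): arr=[13 2 _ _] head=1 tail=2 count=1
After op 4 (write(12)): arr=[13 2 12 _] head=1 tail=3 count=2
After op 5 (write(9)): arr=[13 2 12 9] head=1 tail=0 count=3
After op 6 (write(5)): arr=[5 2 12 9] head=1 tail=1 count=4
After op 7 (write(17)): arr=[5 17 12 9] head=2 tail=2 count=4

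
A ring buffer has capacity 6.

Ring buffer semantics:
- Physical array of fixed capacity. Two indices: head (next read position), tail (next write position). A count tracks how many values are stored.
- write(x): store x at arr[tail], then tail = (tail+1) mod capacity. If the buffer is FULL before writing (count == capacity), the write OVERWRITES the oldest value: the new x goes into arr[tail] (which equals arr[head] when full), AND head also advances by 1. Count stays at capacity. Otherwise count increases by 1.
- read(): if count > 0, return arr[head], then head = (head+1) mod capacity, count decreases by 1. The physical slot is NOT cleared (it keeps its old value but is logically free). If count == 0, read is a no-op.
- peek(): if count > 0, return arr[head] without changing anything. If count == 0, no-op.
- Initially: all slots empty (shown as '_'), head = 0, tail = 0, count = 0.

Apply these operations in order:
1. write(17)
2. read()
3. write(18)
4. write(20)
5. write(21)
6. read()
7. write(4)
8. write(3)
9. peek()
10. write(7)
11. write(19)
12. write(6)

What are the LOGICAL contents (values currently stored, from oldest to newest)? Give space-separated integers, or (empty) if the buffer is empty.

After op 1 (write(17)): arr=[17 _ _ _ _ _] head=0 tail=1 count=1
After op 2 (read()): arr=[17 _ _ _ _ _] head=1 tail=1 count=0
After op 3 (write(18)): arr=[17 18 _ _ _ _] head=1 tail=2 count=1
After op 4 (write(20)): arr=[17 18 20 _ _ _] head=1 tail=3 count=2
After op 5 (write(21)): arr=[17 18 20 21 _ _] head=1 tail=4 count=3
After op 6 (read()): arr=[17 18 20 21 _ _] head=2 tail=4 count=2
After op 7 (write(4)): arr=[17 18 20 21 4 _] head=2 tail=5 count=3
After op 8 (write(3)): arr=[17 18 20 21 4 3] head=2 tail=0 count=4
After op 9 (peek()): arr=[17 18 20 21 4 3] head=2 tail=0 count=4
After op 10 (write(7)): arr=[7 18 20 21 4 3] head=2 tail=1 count=5
After op 11 (write(19)): arr=[7 19 20 21 4 3] head=2 tail=2 count=6
After op 12 (write(6)): arr=[7 19 6 21 4 3] head=3 tail=3 count=6

Answer: 21 4 3 7 19 6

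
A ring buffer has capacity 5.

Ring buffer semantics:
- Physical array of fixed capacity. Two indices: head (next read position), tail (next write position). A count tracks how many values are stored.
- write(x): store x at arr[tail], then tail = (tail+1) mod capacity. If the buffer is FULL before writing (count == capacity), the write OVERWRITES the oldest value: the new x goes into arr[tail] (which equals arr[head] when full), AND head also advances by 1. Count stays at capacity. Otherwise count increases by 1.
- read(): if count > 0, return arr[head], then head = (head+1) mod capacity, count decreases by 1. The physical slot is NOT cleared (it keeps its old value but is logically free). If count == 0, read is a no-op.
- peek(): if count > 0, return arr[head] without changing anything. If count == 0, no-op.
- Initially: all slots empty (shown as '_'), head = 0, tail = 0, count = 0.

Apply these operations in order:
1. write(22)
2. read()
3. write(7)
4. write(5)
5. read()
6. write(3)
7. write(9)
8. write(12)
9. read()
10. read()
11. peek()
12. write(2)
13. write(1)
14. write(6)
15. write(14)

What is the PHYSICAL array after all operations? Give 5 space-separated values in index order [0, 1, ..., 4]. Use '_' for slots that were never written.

After op 1 (write(22)): arr=[22 _ _ _ _] head=0 tail=1 count=1
After op 2 (read()): arr=[22 _ _ _ _] head=1 tail=1 count=0
After op 3 (write(7)): arr=[22 7 _ _ _] head=1 tail=2 count=1
After op 4 (write(5)): arr=[22 7 5 _ _] head=1 tail=3 count=2
After op 5 (read()): arr=[22 7 5 _ _] head=2 tail=3 count=1
After op 6 (write(3)): arr=[22 7 5 3 _] head=2 tail=4 count=2
After op 7 (write(9)): arr=[22 7 5 3 9] head=2 tail=0 count=3
After op 8 (write(12)): arr=[12 7 5 3 9] head=2 tail=1 count=4
After op 9 (read()): arr=[12 7 5 3 9] head=3 tail=1 count=3
After op 10 (read()): arr=[12 7 5 3 9] head=4 tail=1 count=2
After op 11 (peek()): arr=[12 7 5 3 9] head=4 tail=1 count=2
After op 12 (write(2)): arr=[12 2 5 3 9] head=4 tail=2 count=3
After op 13 (write(1)): arr=[12 2 1 3 9] head=4 tail=3 count=4
After op 14 (write(6)): arr=[12 2 1 6 9] head=4 tail=4 count=5
After op 15 (write(14)): arr=[12 2 1 6 14] head=0 tail=0 count=5

Answer: 12 2 1 6 14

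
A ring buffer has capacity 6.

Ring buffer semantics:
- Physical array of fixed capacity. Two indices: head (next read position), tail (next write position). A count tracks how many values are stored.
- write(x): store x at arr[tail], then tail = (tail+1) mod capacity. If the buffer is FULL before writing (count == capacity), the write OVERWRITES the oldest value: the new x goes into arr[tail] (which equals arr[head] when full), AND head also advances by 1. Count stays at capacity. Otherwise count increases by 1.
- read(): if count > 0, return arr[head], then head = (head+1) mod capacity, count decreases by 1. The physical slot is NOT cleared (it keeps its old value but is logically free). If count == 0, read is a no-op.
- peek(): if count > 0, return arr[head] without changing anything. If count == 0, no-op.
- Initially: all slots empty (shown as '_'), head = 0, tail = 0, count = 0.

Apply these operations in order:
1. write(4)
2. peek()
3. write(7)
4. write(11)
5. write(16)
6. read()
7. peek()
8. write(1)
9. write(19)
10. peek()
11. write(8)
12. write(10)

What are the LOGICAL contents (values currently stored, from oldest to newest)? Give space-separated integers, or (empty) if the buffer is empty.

After op 1 (write(4)): arr=[4 _ _ _ _ _] head=0 tail=1 count=1
After op 2 (peek()): arr=[4 _ _ _ _ _] head=0 tail=1 count=1
After op 3 (write(7)): arr=[4 7 _ _ _ _] head=0 tail=2 count=2
After op 4 (write(11)): arr=[4 7 11 _ _ _] head=0 tail=3 count=3
After op 5 (write(16)): arr=[4 7 11 16 _ _] head=0 tail=4 count=4
After op 6 (read()): arr=[4 7 11 16 _ _] head=1 tail=4 count=3
After op 7 (peek()): arr=[4 7 11 16 _ _] head=1 tail=4 count=3
After op 8 (write(1)): arr=[4 7 11 16 1 _] head=1 tail=5 count=4
After op 9 (write(19)): arr=[4 7 11 16 1 19] head=1 tail=0 count=5
After op 10 (peek()): arr=[4 7 11 16 1 19] head=1 tail=0 count=5
After op 11 (write(8)): arr=[8 7 11 16 1 19] head=1 tail=1 count=6
After op 12 (write(10)): arr=[8 10 11 16 1 19] head=2 tail=2 count=6

Answer: 11 16 1 19 8 10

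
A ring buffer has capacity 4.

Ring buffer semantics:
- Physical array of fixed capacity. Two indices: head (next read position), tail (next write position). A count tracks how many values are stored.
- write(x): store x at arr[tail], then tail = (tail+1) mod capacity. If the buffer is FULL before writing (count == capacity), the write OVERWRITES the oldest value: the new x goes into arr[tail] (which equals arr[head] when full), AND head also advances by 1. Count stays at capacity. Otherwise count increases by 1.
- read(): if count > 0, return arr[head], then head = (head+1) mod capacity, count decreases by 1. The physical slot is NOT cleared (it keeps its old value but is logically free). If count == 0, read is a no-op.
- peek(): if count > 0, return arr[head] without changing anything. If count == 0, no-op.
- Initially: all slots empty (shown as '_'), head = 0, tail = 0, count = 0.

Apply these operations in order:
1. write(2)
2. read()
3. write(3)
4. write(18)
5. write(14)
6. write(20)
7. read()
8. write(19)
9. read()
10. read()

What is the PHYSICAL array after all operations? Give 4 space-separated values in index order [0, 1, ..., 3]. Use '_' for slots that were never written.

After op 1 (write(2)): arr=[2 _ _ _] head=0 tail=1 count=1
After op 2 (read()): arr=[2 _ _ _] head=1 tail=1 count=0
After op 3 (write(3)): arr=[2 3 _ _] head=1 tail=2 count=1
After op 4 (write(18)): arr=[2 3 18 _] head=1 tail=3 count=2
After op 5 (write(14)): arr=[2 3 18 14] head=1 tail=0 count=3
After op 6 (write(20)): arr=[20 3 18 14] head=1 tail=1 count=4
After op 7 (read()): arr=[20 3 18 14] head=2 tail=1 count=3
After op 8 (write(19)): arr=[20 19 18 14] head=2 tail=2 count=4
After op 9 (read()): arr=[20 19 18 14] head=3 tail=2 count=3
After op 10 (read()): arr=[20 19 18 14] head=0 tail=2 count=2

Answer: 20 19 18 14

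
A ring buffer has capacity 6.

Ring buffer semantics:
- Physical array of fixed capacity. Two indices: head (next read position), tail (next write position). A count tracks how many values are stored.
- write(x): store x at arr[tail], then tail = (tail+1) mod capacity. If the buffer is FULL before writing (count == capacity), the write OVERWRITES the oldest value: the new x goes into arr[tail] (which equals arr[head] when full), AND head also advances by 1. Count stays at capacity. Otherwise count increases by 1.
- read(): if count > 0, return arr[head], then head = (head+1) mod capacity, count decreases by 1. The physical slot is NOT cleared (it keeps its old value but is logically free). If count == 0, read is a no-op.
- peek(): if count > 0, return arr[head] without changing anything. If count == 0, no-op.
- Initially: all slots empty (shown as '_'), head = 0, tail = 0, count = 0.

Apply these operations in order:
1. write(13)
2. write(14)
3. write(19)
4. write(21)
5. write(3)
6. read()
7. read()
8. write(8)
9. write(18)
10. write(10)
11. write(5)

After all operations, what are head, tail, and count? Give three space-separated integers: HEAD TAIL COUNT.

After op 1 (write(13)): arr=[13 _ _ _ _ _] head=0 tail=1 count=1
After op 2 (write(14)): arr=[13 14 _ _ _ _] head=0 tail=2 count=2
After op 3 (write(19)): arr=[13 14 19 _ _ _] head=0 tail=3 count=3
After op 4 (write(21)): arr=[13 14 19 21 _ _] head=0 tail=4 count=4
After op 5 (write(3)): arr=[13 14 19 21 3 _] head=0 tail=5 count=5
After op 6 (read()): arr=[13 14 19 21 3 _] head=1 tail=5 count=4
After op 7 (read()): arr=[13 14 19 21 3 _] head=2 tail=5 count=3
After op 8 (write(8)): arr=[13 14 19 21 3 8] head=2 tail=0 count=4
After op 9 (write(18)): arr=[18 14 19 21 3 8] head=2 tail=1 count=5
After op 10 (write(10)): arr=[18 10 19 21 3 8] head=2 tail=2 count=6
After op 11 (write(5)): arr=[18 10 5 21 3 8] head=3 tail=3 count=6

Answer: 3 3 6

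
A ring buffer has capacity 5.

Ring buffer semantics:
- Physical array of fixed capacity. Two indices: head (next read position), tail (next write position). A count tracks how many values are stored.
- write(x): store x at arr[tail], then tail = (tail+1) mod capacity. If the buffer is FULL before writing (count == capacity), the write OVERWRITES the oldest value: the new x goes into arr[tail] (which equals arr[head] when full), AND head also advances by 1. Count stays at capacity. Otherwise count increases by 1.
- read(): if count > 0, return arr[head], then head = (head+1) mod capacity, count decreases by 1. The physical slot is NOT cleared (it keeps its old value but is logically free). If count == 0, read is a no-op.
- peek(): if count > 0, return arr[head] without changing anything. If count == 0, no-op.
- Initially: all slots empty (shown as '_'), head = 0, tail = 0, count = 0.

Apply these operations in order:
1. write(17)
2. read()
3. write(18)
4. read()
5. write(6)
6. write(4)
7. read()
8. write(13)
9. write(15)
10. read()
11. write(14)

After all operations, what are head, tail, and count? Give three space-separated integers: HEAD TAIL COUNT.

Answer: 4 2 3

Derivation:
After op 1 (write(17)): arr=[17 _ _ _ _] head=0 tail=1 count=1
After op 2 (read()): arr=[17 _ _ _ _] head=1 tail=1 count=0
After op 3 (write(18)): arr=[17 18 _ _ _] head=1 tail=2 count=1
After op 4 (read()): arr=[17 18 _ _ _] head=2 tail=2 count=0
After op 5 (write(6)): arr=[17 18 6 _ _] head=2 tail=3 count=1
After op 6 (write(4)): arr=[17 18 6 4 _] head=2 tail=4 count=2
After op 7 (read()): arr=[17 18 6 4 _] head=3 tail=4 count=1
After op 8 (write(13)): arr=[17 18 6 4 13] head=3 tail=0 count=2
After op 9 (write(15)): arr=[15 18 6 4 13] head=3 tail=1 count=3
After op 10 (read()): arr=[15 18 6 4 13] head=4 tail=1 count=2
After op 11 (write(14)): arr=[15 14 6 4 13] head=4 tail=2 count=3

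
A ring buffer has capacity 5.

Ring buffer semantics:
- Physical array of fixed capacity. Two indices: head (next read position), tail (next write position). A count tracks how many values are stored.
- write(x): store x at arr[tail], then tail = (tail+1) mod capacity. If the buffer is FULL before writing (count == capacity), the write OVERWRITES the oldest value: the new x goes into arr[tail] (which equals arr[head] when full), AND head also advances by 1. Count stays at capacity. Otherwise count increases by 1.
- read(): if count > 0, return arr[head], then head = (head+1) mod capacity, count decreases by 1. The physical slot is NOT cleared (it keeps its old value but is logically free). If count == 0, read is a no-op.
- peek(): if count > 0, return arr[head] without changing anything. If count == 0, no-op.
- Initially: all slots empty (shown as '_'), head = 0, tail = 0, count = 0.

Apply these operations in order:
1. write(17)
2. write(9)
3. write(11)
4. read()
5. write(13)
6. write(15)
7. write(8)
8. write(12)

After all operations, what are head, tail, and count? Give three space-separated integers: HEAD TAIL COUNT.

Answer: 2 2 5

Derivation:
After op 1 (write(17)): arr=[17 _ _ _ _] head=0 tail=1 count=1
After op 2 (write(9)): arr=[17 9 _ _ _] head=0 tail=2 count=2
After op 3 (write(11)): arr=[17 9 11 _ _] head=0 tail=3 count=3
After op 4 (read()): arr=[17 9 11 _ _] head=1 tail=3 count=2
After op 5 (write(13)): arr=[17 9 11 13 _] head=1 tail=4 count=3
After op 6 (write(15)): arr=[17 9 11 13 15] head=1 tail=0 count=4
After op 7 (write(8)): arr=[8 9 11 13 15] head=1 tail=1 count=5
After op 8 (write(12)): arr=[8 12 11 13 15] head=2 tail=2 count=5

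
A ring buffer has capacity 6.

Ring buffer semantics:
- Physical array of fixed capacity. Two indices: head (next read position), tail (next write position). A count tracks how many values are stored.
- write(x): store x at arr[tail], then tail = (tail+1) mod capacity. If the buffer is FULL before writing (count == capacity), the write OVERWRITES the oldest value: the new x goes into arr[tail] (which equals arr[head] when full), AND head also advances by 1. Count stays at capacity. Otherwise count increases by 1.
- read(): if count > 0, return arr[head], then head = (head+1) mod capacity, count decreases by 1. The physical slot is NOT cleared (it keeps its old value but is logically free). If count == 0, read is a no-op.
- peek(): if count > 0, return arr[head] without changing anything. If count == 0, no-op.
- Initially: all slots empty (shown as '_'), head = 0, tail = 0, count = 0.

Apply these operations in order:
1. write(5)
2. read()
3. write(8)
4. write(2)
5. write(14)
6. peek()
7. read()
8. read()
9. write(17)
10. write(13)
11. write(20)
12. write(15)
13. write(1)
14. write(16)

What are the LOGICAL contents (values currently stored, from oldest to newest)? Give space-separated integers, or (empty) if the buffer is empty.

After op 1 (write(5)): arr=[5 _ _ _ _ _] head=0 tail=1 count=1
After op 2 (read()): arr=[5 _ _ _ _ _] head=1 tail=1 count=0
After op 3 (write(8)): arr=[5 8 _ _ _ _] head=1 tail=2 count=1
After op 4 (write(2)): arr=[5 8 2 _ _ _] head=1 tail=3 count=2
After op 5 (write(14)): arr=[5 8 2 14 _ _] head=1 tail=4 count=3
After op 6 (peek()): arr=[5 8 2 14 _ _] head=1 tail=4 count=3
After op 7 (read()): arr=[5 8 2 14 _ _] head=2 tail=4 count=2
After op 8 (read()): arr=[5 8 2 14 _ _] head=3 tail=4 count=1
After op 9 (write(17)): arr=[5 8 2 14 17 _] head=3 tail=5 count=2
After op 10 (write(13)): arr=[5 8 2 14 17 13] head=3 tail=0 count=3
After op 11 (write(20)): arr=[20 8 2 14 17 13] head=3 tail=1 count=4
After op 12 (write(15)): arr=[20 15 2 14 17 13] head=3 tail=2 count=5
After op 13 (write(1)): arr=[20 15 1 14 17 13] head=3 tail=3 count=6
After op 14 (write(16)): arr=[20 15 1 16 17 13] head=4 tail=4 count=6

Answer: 17 13 20 15 1 16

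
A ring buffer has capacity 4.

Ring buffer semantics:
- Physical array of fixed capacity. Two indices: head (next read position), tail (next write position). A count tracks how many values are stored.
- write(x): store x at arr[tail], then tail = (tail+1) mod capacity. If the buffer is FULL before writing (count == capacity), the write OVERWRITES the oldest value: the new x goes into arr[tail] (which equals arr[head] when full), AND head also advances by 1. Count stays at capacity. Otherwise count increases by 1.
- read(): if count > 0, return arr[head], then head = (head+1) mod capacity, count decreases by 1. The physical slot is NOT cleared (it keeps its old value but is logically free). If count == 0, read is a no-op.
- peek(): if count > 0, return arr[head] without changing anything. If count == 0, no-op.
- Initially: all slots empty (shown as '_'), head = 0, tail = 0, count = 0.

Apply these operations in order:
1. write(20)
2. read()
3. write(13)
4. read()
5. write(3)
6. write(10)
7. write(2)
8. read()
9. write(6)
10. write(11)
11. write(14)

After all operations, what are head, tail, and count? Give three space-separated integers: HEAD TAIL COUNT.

Answer: 0 0 4

Derivation:
After op 1 (write(20)): arr=[20 _ _ _] head=0 tail=1 count=1
After op 2 (read()): arr=[20 _ _ _] head=1 tail=1 count=0
After op 3 (write(13)): arr=[20 13 _ _] head=1 tail=2 count=1
After op 4 (read()): arr=[20 13 _ _] head=2 tail=2 count=0
After op 5 (write(3)): arr=[20 13 3 _] head=2 tail=3 count=1
After op 6 (write(10)): arr=[20 13 3 10] head=2 tail=0 count=2
After op 7 (write(2)): arr=[2 13 3 10] head=2 tail=1 count=3
After op 8 (read()): arr=[2 13 3 10] head=3 tail=1 count=2
After op 9 (write(6)): arr=[2 6 3 10] head=3 tail=2 count=3
After op 10 (write(11)): arr=[2 6 11 10] head=3 tail=3 count=4
After op 11 (write(14)): arr=[2 6 11 14] head=0 tail=0 count=4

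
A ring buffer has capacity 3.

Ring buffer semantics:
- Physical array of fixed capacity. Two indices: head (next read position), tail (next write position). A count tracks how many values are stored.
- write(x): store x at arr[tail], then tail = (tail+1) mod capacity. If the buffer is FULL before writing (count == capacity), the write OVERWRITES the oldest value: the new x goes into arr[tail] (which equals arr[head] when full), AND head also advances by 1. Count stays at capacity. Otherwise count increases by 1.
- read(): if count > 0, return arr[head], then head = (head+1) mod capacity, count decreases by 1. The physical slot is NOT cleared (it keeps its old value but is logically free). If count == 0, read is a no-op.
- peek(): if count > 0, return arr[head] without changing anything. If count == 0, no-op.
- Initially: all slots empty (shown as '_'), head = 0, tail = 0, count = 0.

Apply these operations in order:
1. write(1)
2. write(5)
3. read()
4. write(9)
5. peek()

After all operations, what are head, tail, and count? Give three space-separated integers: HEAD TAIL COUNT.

Answer: 1 0 2

Derivation:
After op 1 (write(1)): arr=[1 _ _] head=0 tail=1 count=1
After op 2 (write(5)): arr=[1 5 _] head=0 tail=2 count=2
After op 3 (read()): arr=[1 5 _] head=1 tail=2 count=1
After op 4 (write(9)): arr=[1 5 9] head=1 tail=0 count=2
After op 5 (peek()): arr=[1 5 9] head=1 tail=0 count=2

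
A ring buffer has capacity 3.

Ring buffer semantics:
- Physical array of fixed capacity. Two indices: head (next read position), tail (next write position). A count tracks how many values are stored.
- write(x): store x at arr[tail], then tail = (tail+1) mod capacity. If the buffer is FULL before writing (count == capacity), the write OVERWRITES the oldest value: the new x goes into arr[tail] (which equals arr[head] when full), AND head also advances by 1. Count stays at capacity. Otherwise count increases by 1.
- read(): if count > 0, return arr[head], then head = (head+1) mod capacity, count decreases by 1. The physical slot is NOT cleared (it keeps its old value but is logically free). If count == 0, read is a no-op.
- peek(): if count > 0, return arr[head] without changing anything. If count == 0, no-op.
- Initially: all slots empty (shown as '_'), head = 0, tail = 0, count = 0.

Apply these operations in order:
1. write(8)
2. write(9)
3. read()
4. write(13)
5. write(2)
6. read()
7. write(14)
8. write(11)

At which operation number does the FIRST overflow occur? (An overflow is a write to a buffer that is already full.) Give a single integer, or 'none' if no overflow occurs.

After op 1 (write(8)): arr=[8 _ _] head=0 tail=1 count=1
After op 2 (write(9)): arr=[8 9 _] head=0 tail=2 count=2
After op 3 (read()): arr=[8 9 _] head=1 tail=2 count=1
After op 4 (write(13)): arr=[8 9 13] head=1 tail=0 count=2
After op 5 (write(2)): arr=[2 9 13] head=1 tail=1 count=3
After op 6 (read()): arr=[2 9 13] head=2 tail=1 count=2
After op 7 (write(14)): arr=[2 14 13] head=2 tail=2 count=3
After op 8 (write(11)): arr=[2 14 11] head=0 tail=0 count=3

Answer: 8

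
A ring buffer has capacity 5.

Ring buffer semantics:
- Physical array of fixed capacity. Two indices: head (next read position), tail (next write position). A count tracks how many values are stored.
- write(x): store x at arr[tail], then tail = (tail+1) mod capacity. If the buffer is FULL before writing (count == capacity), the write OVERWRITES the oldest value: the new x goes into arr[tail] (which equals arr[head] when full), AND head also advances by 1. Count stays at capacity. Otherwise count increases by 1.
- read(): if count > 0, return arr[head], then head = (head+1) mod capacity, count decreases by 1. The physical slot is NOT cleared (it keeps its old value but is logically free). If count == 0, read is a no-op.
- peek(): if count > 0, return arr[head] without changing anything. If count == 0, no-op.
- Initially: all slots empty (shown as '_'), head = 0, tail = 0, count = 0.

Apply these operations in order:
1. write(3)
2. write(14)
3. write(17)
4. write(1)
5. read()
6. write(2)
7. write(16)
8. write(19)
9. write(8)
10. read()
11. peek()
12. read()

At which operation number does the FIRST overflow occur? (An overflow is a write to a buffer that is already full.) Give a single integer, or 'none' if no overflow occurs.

Answer: 8

Derivation:
After op 1 (write(3)): arr=[3 _ _ _ _] head=0 tail=1 count=1
After op 2 (write(14)): arr=[3 14 _ _ _] head=0 tail=2 count=2
After op 3 (write(17)): arr=[3 14 17 _ _] head=0 tail=3 count=3
After op 4 (write(1)): arr=[3 14 17 1 _] head=0 tail=4 count=4
After op 5 (read()): arr=[3 14 17 1 _] head=1 tail=4 count=3
After op 6 (write(2)): arr=[3 14 17 1 2] head=1 tail=0 count=4
After op 7 (write(16)): arr=[16 14 17 1 2] head=1 tail=1 count=5
After op 8 (write(19)): arr=[16 19 17 1 2] head=2 tail=2 count=5
After op 9 (write(8)): arr=[16 19 8 1 2] head=3 tail=3 count=5
After op 10 (read()): arr=[16 19 8 1 2] head=4 tail=3 count=4
After op 11 (peek()): arr=[16 19 8 1 2] head=4 tail=3 count=4
After op 12 (read()): arr=[16 19 8 1 2] head=0 tail=3 count=3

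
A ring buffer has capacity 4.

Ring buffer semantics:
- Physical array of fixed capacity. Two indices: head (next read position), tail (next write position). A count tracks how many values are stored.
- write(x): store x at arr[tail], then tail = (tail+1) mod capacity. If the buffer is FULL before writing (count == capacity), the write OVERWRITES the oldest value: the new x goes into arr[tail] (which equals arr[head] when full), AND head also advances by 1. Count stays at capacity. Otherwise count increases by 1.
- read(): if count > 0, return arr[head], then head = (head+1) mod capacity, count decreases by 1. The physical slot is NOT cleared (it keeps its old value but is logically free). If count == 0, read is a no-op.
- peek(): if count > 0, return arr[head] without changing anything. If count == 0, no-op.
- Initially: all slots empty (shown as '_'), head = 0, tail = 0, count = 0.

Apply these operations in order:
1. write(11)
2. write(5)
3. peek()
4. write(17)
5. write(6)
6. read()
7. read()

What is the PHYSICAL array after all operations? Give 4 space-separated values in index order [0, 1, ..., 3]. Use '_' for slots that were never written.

After op 1 (write(11)): arr=[11 _ _ _] head=0 tail=1 count=1
After op 2 (write(5)): arr=[11 5 _ _] head=0 tail=2 count=2
After op 3 (peek()): arr=[11 5 _ _] head=0 tail=2 count=2
After op 4 (write(17)): arr=[11 5 17 _] head=0 tail=3 count=3
After op 5 (write(6)): arr=[11 5 17 6] head=0 tail=0 count=4
After op 6 (read()): arr=[11 5 17 6] head=1 tail=0 count=3
After op 7 (read()): arr=[11 5 17 6] head=2 tail=0 count=2

Answer: 11 5 17 6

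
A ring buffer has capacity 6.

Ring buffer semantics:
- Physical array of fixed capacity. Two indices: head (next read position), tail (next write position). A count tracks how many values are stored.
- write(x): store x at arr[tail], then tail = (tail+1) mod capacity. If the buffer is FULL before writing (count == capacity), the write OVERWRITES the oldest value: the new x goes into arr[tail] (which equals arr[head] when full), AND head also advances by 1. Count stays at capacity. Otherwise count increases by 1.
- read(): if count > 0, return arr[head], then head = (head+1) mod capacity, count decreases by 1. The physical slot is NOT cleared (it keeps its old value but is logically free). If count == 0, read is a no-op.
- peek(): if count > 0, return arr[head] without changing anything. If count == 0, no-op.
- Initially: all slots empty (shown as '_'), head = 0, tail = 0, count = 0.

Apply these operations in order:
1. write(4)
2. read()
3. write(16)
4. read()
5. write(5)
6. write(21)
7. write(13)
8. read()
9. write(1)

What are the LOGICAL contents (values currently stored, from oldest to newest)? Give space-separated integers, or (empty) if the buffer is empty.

After op 1 (write(4)): arr=[4 _ _ _ _ _] head=0 tail=1 count=1
After op 2 (read()): arr=[4 _ _ _ _ _] head=1 tail=1 count=0
After op 3 (write(16)): arr=[4 16 _ _ _ _] head=1 tail=2 count=1
After op 4 (read()): arr=[4 16 _ _ _ _] head=2 tail=2 count=0
After op 5 (write(5)): arr=[4 16 5 _ _ _] head=2 tail=3 count=1
After op 6 (write(21)): arr=[4 16 5 21 _ _] head=2 tail=4 count=2
After op 7 (write(13)): arr=[4 16 5 21 13 _] head=2 tail=5 count=3
After op 8 (read()): arr=[4 16 5 21 13 _] head=3 tail=5 count=2
After op 9 (write(1)): arr=[4 16 5 21 13 1] head=3 tail=0 count=3

Answer: 21 13 1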